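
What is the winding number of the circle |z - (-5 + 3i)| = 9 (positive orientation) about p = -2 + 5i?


Step 1: Center c = (-5, 3), radius = 9
Step 2: |p - c|^2 = 3^2 + 2^2 = 13
Step 3: r^2 = 81
Step 4: |p-c| < r so winding number = 1

1


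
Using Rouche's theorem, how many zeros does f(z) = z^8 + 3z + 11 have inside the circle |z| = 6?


Step 1: On |z| = 6 the three terms have sizes |z^8| = 6^8 = 1679616, |3z| = 3*6 = 18, |11| = 11
Step 2: The dominant term is g(z) = z^8; let h(z) = 3z + 11 so f = g + h
Step 3: On |z| = 6: |g| = 1679616 and |h| <= 18 + 11 = 29
Step 4: Since 1679616 > 29, |h| < |g| on |z| = 6, so by Rouche f has the same number of zeros as g inside |z| < 6
Step 5: g(z) = z^8 has 8 zeros (all at the origin) inside |z| < 6. Answer = 8

8


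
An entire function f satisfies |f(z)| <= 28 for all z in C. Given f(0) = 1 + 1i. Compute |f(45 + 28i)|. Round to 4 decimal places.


Step 1: By Liouville's theorem, a bounded entire function is constant.
Step 2: f(z) = f(0) = 1 + 1i for all z.
Step 3: |f(w)| = |1 + 1i| = sqrt(1 + 1)
Step 4: = 1.4142

1.4142


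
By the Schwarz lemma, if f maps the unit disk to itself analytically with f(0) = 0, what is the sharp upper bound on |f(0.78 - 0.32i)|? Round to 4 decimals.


Step 1: Schwarz lemma: if f: D -> D is analytic with f(0) = 0, then |f(z)| <= |z| for all z in D, and this is sharp (f(z) = z).
Step 2: |z0|^2 = 0.78^2 + (-0.32)^2 = 0.7108
Step 3: |z0| = sqrt(0.7108) = 0.84309
Step 4: Best bound = |z0| = 0.8431

0.8431


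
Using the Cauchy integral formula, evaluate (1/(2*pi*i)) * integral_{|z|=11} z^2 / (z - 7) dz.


Step 1: f(z) = z^2, a = 7 is inside |z| = 11
Step 2: By Cauchy integral formula: (1/(2pi*i)) * integral = f(a)
Step 3: f(7) = 7^2 = 49

49


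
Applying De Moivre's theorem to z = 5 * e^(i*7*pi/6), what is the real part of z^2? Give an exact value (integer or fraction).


Step 1: By De Moivre's theorem, z^2 = 5^2 * e^(i*2*7*pi/6) = 25 * (cos(7*pi/3) + i*sin(7*pi/3))
Step 2: |z|^2 = 5^2 = 25
Step 3: Reduce the angle mod 2*pi: 7*pi/3 - 2*pi = pi/3
Step 4: cos(pi/3) = 1/2
Step 5: Re(z^2) = 25 * 1/2 = 25/2

25/2


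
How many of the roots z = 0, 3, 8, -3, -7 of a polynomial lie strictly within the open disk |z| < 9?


Step 1: Check each root:
  z = 0: |0| = 0 < 9
  z = 3: |3| = 3 < 9
  z = 8: |8| = 8 < 9
  z = -3: |-3| = 3 < 9
  z = -7: |-7| = 7 < 9
Step 2: Count = 5

5


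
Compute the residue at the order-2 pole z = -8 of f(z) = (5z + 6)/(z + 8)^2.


Step 1: Pole of order 2 at z = -8
Step 2: Res = lim d/dz [(z + 8)^2 * f(z)] as z -> -8
Step 3: (z + 8)^2 * f(z) = 5z + 6
Step 4: d/dz[5z + 6] = 5

5


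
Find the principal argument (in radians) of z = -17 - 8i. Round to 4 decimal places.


Step 1: z = -17 - 8i
Step 2: arg(z) = atan2(-8, -17)
Step 3: arg(z) = -2.7018

-2.7018


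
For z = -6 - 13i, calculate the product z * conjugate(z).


Step 1: conj(z) = -6 + 13i
Step 2: z * conj(z) = (-6)^2 + (-13)^2
Step 3: = 36 + 169 = 205

205


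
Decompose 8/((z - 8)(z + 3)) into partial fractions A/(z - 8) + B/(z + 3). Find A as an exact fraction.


Step 1: Multiply both sides by (z - 8) and set z = 8
Step 2: A = 8 / (8 + 3)
Step 3: A = 8 / 11
Step 4: A = 8/11

8/11


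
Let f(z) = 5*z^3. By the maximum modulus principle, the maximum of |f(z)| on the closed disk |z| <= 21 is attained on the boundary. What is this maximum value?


Step 1: On |z| = 21, |f(z)| = 5 * |z|^3 = 5 * 21^3
Step 2: By maximum modulus principle, maximum is on boundary.
Step 3: Maximum = 5 * 9261 = 46305

46305


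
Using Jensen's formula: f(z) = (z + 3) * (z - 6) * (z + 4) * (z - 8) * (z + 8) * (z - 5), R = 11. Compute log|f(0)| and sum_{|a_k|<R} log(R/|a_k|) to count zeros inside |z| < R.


Jensen's formula: (1/2pi)*integral log|f(Re^it)|dt = log|f(0)| + sum_{|a_k|<R} log(R/|a_k|)
Step 1: f(0) = 3 * (-6) * 4 * (-8) * 8 * (-5) = -23040
Step 2: log|f(0)| = log|-3| + log|6| + log|-4| + log|8| + log|-8| + log|5| = 10.045
Step 3: Zeros inside |z| < 11: -3, 6, -4, 8, -8, 5
Step 4: Jensen sum = log(11/3) + log(11/6) + log(11/4) + log(11/8) + log(11/8) + log(11/5) = 4.3424
Step 5: n(R) = number of terms in the Jensen sum = count of zeros inside |z| < 11 = 6

6


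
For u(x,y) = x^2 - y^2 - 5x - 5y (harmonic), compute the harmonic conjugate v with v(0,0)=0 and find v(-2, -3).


Step 1: v_x = -u_y = 2y + 5
Step 2: v_y = u_x = 2x - 5
Step 3: v = 2xy + 5x - 5y + C
Step 4: v(0,0) = 0 => C = 0
Step 5: v(-2, -3) = 17

17


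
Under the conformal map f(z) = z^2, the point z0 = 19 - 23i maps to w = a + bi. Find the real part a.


Step 1: z0 = 19 - 23i
Step 2: z0^2 = 19^2 - (-23)^2 - 874i
Step 3: real part = 361 - 529 = -168

-168


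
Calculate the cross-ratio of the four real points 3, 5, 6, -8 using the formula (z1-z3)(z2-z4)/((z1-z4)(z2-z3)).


Step 1: (z1-z3)(z2-z4) = (-3) * 13 = -39
Step 2: (z1-z4)(z2-z3) = 11 * (-1) = -11
Step 3: Cross-ratio = 39/11 = 39/11

39/11


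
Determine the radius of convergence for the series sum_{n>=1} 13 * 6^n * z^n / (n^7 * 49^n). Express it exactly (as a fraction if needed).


Step 1: General term a_n = 13 * 6^n / (n^7 * 49^n)
Step 2: By the root test, |a_n|^(1/n) = 13^(1/n) * 6 / (n^(7/n) * 49) -> 6/49 as n -> infinity (since 13^(1/n) -> 1 and n^(7/n) -> 1)
Step 3: R = 1/lim|a_n|^(1/n) = 49/6

49/6


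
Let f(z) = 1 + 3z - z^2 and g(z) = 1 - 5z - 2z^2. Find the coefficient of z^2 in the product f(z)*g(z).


Step 1: z^2 term in f*g comes from: (1)*(-2z^2) + (3z)*(-5z) + (-z^2)*(1)
Step 2: = -2 - 15 - 1
Step 3: = -18

-18


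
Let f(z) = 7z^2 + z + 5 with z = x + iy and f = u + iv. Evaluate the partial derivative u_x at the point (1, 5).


Step 1: f(z) = 7(x+iy)^2 + (x+iy) + 5
Step 2: u = 7(x^2 - y^2) + x + 5
Step 3: u_x = 14x + 1
Step 4: At (1, 5): u_x = 14 + 1 = 15

15


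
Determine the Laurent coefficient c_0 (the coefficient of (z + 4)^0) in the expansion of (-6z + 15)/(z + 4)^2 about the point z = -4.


Step 1: Write the numerator in powers of (z + 4): -6z + 15 = -6(z + 4) + (-6*(-4) + 15) = -6(z + 4) + 39
Step 2: Divide by (z + 4)^2: f(z) = 39(z + 4)^(-2) - 6(z + 4)^(-1)
Step 3: This finite sum is the Laurent series of f about z = -4.
Step 4: Only the powers -2 and -1 appear, so the coefficient of (z + 4)^0 = 0

0


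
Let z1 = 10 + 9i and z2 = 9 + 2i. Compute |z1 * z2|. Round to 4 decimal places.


Step 1: |z1| = sqrt(10^2 + 9^2) = sqrt(181)
Step 2: |z2| = sqrt(9^2 + 2^2) = sqrt(85)
Step 3: |z1*z2| = |z1|*|z2| = sqrt(181) * sqrt(85) = sqrt(181 * 85) = sqrt(15385)
Step 4: = 124.0363

124.0363


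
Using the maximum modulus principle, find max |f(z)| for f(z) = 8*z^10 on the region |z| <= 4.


Step 1: On |z| = 4, |f(z)| = 8 * |z|^10 = 8 * 4^10
Step 2: By maximum modulus principle, maximum is on boundary.
Step 3: Maximum = 8 * 1048576 = 8388608

8388608


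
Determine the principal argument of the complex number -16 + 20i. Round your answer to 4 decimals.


Step 1: z = -16 + 20i
Step 2: arg(z) = atan2(20, -16)
Step 3: arg(z) = 2.2455

2.2455


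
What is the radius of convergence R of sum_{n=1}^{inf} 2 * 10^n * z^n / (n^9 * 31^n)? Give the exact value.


Step 1: General term a_n = 2 * 10^n / (n^9 * 31^n)
Step 2: By the root test, |a_n|^(1/n) = 2^(1/n) * 10 / (n^(9/n) * 31) -> 10/31 as n -> infinity (since 2^(1/n) -> 1 and n^(9/n) -> 1)
Step 3: R = 1/lim|a_n|^(1/n) = 31/10

31/10


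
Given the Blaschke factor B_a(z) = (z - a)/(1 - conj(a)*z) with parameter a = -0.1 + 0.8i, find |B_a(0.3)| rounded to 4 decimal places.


Step 1: Numerator z0 - a = 0.3 - (-0.1 + 0.8i) = 0.4 - 0.8i
Step 2: Denominator 1 - conj(a)*z0 = 1 - (-0.1 - 0.8i)*0.3 = 1.03 + 0.24i
Step 3: |z0 - a|^2 = 0.4^2 + (-0.8)^2 = 0.8; |1 - conj(a)*z0|^2 = 1.03^2 + 0.24^2 = 1.1185
Step 4: |B_a(0.3)| = sqrt(0.8 / 1.1185) = sqrt(0.715244)
Step 5: = 0.8457

0.8457


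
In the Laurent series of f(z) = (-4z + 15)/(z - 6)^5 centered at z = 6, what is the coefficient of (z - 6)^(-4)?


Step 1: Write the numerator in powers of (z - 6): -4z + 15 = -4(z - 6) + (-4*6 + 15) = -4(z - 6) - 9
Step 2: Divide by (z - 6)^5: f(z) = -9(z - 6)^(-5) - 4(z - 6)^(-4)
Step 3: This finite sum is the Laurent series of f about z = 6.
Step 4: Coefficient of (z - 6)^(-4) = coefficient of (z - 6) in the re-centred numerator = -4

-4


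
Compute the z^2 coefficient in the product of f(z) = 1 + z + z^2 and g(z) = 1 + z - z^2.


Step 1: z^2 term in f*g comes from: (1)*(-z^2) + (z)*(z) + (z^2)*(1)
Step 2: = -1 + 1 + 1
Step 3: = 1

1


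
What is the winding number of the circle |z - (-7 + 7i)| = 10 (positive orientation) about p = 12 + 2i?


Step 1: Center c = (-7, 7), radius = 10
Step 2: |p - c|^2 = 19^2 + (-5)^2 = 386
Step 3: r^2 = 100
Step 4: |p-c| > r so winding number = 0

0


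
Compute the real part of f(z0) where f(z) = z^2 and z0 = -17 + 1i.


Step 1: z0 = -17 + 1i
Step 2: z0^2 = (-17)^2 - 1^2 - 34i
Step 3: real part = 289 - 1 = 288

288


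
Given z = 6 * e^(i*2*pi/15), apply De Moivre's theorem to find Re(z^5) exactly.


Step 1: By De Moivre's theorem, z^5 = 6^5 * e^(i*5*2*pi/15) = 7776 * (cos(2*pi/3) + i*sin(2*pi/3))
Step 2: |z|^5 = 6^5 = 7776
Step 3: The angle 2*pi/3 already lies in [0, 2*pi)
Step 4: cos(2*pi/3) = -1/2
Step 5: Re(z^5) = 7776 * (-1/2) = -3888

-3888


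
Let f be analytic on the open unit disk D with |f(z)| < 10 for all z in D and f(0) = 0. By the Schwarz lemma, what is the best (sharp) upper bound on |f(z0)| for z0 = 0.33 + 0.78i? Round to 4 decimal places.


Step 1: g = f/10 maps D -> D with g(0) = 0, so by the Schwarz lemma |g(z)| <= |z|, i.e. |f(z)| <= 10|z|; this is sharp (f(z) = 10z).
Step 2: |z0|^2 = 0.33^2 + 0.78^2 = 0.7173
Step 3: |z0| = sqrt(0.7173) = 0.846936
Step 4: Best bound = 10 * |z0| = 10 * 0.846936 = 8.4694

8.4694


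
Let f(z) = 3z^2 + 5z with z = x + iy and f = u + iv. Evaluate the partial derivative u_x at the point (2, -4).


Step 1: f(z) = 3(x+iy)^2 + 5(x+iy) + 0
Step 2: u = 3(x^2 - y^2) + 5x + 0
Step 3: u_x = 6x + 5
Step 4: At (2, -4): u_x = 12 + 5 = 17

17


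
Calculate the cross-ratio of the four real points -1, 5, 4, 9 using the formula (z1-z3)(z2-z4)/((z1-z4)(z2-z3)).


Step 1: (z1-z3)(z2-z4) = (-5) * (-4) = 20
Step 2: (z1-z4)(z2-z3) = (-10) * 1 = -10
Step 3: Cross-ratio = -20/10 = -2

-2


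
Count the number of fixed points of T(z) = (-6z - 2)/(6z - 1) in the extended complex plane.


Step 1: Fixed points satisfy T(z) = z
Step 2: 6z^2 + 5z + 2 = 0
Step 3: Discriminant = 5^2 - 4*6*2 = -23
Step 4: Number of fixed points = 2

2


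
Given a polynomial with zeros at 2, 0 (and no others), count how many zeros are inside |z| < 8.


Step 1: Check each root:
  z = 2: |2| = 2 < 8
  z = 0: |0| = 0 < 8
Step 2: Count = 2

2


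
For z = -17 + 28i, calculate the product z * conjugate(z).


Step 1: conj(z) = -17 - 28i
Step 2: z * conj(z) = (-17)^2 + 28^2
Step 3: = 289 + 784 = 1073

1073


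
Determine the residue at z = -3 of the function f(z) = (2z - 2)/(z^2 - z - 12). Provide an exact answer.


Step 1: Q(z) = z^2 - z - 12 = (z + 3)(z - 4)
Step 2: Q'(z) = 2z - 1
Step 3: Q'(-3) = -7, P(-3) = -8
Step 4: Res = P(-3)/Q'(-3) = -8/(-7) = 8/7

8/7


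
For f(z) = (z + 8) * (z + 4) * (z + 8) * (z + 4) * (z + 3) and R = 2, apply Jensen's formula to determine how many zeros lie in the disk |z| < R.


Jensen's formula: (1/2pi)*integral log|f(Re^it)|dt = log|f(0)| + sum_{|a_k|<R} log(R/|a_k|)
Step 1: f(0) = 8 * 4 * 8 * 4 * 3 = 3072
Step 2: log|f(0)| = log|-8| + log|-4| + log|-8| + log|-4| + log|-3| = 8.0301
Step 3: Zeros inside |z| < 2: none
Step 4: Jensen sum = (empty sum) = 0
Step 5: n(R) = number of terms in the Jensen sum = count of zeros inside |z| < 2 = 0

0


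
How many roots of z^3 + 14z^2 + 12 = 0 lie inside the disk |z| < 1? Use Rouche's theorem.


Step 1: On |z| = 1 the three terms have sizes |z^3| = 1^3 = 1, |14z^2| = 14*1^2 = 14, |12| = 12
Step 2: The dominant term is g(z) = 14z^2; let h(z) = z^3 + 12 so f = g + h
Step 3: On |z| = 1: |g| = 14 and |h| <= 1 + 12 = 13
Step 4: Since 14 > 13, |h| < |g| on |z| = 1, so by Rouche f has the same number of zeros as g inside |z| < 1
Step 5: g(z) = 14z^2 has 2 zeros (at the origin, multiplicity 2) inside |z| < 1. Answer = 2

2


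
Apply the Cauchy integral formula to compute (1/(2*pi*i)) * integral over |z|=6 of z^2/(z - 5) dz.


Step 1: f(z) = z^2, a = 5 is inside |z| = 6
Step 2: By Cauchy integral formula: (1/(2pi*i)) * integral = f(a)
Step 3: f(5) = 5^2 = 25

25


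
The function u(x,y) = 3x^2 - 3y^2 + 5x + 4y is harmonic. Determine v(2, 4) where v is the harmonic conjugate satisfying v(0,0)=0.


Step 1: v_x = -u_y = 6y - 4
Step 2: v_y = u_x = 6x + 5
Step 3: v = 6xy - 4x + 5y + C
Step 4: v(0,0) = 0 => C = 0
Step 5: v(2, 4) = 60

60


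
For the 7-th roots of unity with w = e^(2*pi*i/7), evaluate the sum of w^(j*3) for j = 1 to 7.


Step 1: The sum sum_{j=1}^{n} w^(k*j) equals n if n | k, else 0.
Step 2: Here n = 7, k = 3
Step 3: Does n divide k? 7 | 3 -> False
Step 4: Sum = 0

0


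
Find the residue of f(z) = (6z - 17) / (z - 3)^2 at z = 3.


Step 1: Pole of order 2 at z = 3
Step 2: Res = lim d/dz [(z - 3)^2 * f(z)] as z -> 3
Step 3: (z - 3)^2 * f(z) = 6z - 17
Step 4: d/dz[6z - 17] = 6

6


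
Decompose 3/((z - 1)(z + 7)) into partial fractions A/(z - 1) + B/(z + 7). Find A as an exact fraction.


Step 1: Multiply both sides by (z - 1) and set z = 1
Step 2: A = 3 / (1 + 7)
Step 3: A = 3 / 8
Step 4: A = 3/8

3/8


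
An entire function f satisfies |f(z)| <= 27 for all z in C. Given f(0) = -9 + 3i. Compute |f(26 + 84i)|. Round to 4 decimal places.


Step 1: By Liouville's theorem, a bounded entire function is constant.
Step 2: f(z) = f(0) = -9 + 3i for all z.
Step 3: |f(w)| = |-9 + 3i| = sqrt(81 + 9)
Step 4: = 9.4868

9.4868


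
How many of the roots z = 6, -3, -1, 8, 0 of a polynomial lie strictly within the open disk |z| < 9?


Step 1: Check each root:
  z = 6: |6| = 6 < 9
  z = -3: |-3| = 3 < 9
  z = -1: |-1| = 1 < 9
  z = 8: |8| = 8 < 9
  z = 0: |0| = 0 < 9
Step 2: Count = 5

5


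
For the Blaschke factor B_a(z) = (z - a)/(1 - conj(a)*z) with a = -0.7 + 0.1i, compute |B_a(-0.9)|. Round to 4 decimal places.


Step 1: Numerator z0 - a = -0.9 - (-0.7 + 0.1i) = -0.2 - 0.1i
Step 2: Denominator 1 - conj(a)*z0 = 1 - (-0.7 - 0.1i)*(-0.9) = 0.37 - 0.09i
Step 3: |z0 - a|^2 = (-0.2)^2 + (-0.1)^2 = 0.05; |1 - conj(a)*z0|^2 = 0.37^2 + (-0.09)^2 = 0.145
Step 4: |B_a(-0.9)| = sqrt(0.05 / 0.145) = sqrt(0.344828)
Step 5: = 0.5872

0.5872


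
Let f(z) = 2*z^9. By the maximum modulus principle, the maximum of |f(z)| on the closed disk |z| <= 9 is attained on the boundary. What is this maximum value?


Step 1: On |z| = 9, |f(z)| = 2 * |z|^9 = 2 * 9^9
Step 2: By maximum modulus principle, maximum is on boundary.
Step 3: Maximum = 2 * 387420489 = 774840978

774840978


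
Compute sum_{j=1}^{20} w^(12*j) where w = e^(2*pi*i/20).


Step 1: The sum sum_{j=1}^{n} w^(k*j) equals n if n | k, else 0.
Step 2: Here n = 20, k = 12
Step 3: Does n divide k? 20 | 12 -> False
Step 4: Sum = 0

0


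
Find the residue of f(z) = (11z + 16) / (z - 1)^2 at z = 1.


Step 1: Pole of order 2 at z = 1
Step 2: Res = lim d/dz [(z - 1)^2 * f(z)] as z -> 1
Step 3: (z - 1)^2 * f(z) = 11z + 16
Step 4: d/dz[11z + 16] = 11

11


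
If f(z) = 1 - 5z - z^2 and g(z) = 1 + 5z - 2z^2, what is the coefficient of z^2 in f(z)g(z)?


Step 1: z^2 term in f*g comes from: (1)*(-2z^2) + (-5z)*(5z) + (-z^2)*(1)
Step 2: = -2 - 25 - 1
Step 3: = -28

-28


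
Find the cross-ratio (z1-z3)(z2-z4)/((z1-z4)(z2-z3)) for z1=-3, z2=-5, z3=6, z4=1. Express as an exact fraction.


Step 1: (z1-z3)(z2-z4) = (-9) * (-6) = 54
Step 2: (z1-z4)(z2-z3) = (-4) * (-11) = 44
Step 3: Cross-ratio = 54/44 = 27/22

27/22


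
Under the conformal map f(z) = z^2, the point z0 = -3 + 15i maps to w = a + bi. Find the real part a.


Step 1: z0 = -3 + 15i
Step 2: z0^2 = (-3)^2 - 15^2 - 90i
Step 3: real part = 9 - 225 = -216

-216


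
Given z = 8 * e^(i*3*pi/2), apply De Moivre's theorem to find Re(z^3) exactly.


Step 1: By De Moivre's theorem, z^3 = 8^3 * e^(i*3*3*pi/2) = 512 * (cos(9*pi/2) + i*sin(9*pi/2))
Step 2: |z|^3 = 8^3 = 512
Step 3: Reduce the angle mod 2*pi: 9*pi/2 - 4*pi = pi/2
Step 4: cos(pi/2) = 0
Step 5: Re(z^3) = 512 * 0 = 0

0


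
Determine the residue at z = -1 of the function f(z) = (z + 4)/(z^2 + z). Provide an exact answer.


Step 1: Q(z) = z^2 + z = (z + 1)(z)
Step 2: Q'(z) = 2z + 1
Step 3: Q'(-1) = -1, P(-1) = 3
Step 4: Res = P(-1)/Q'(-1) = 3/(-1) = -3

-3


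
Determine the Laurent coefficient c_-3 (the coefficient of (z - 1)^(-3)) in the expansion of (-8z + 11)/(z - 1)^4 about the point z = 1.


Step 1: Write the numerator in powers of (z - 1): -8z + 11 = -8(z - 1) + (-8*1 + 11) = -8(z - 1) + 3
Step 2: Divide by (z - 1)^4: f(z) = 3(z - 1)^(-4) - 8(z - 1)^(-3)
Step 3: This finite sum is the Laurent series of f about z = 1.
Step 4: Coefficient of (z - 1)^(-3) = coefficient of (z - 1) in the re-centred numerator = -8

-8


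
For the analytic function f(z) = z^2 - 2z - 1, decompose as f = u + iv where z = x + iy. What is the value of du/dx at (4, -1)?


Step 1: f(z) = (x+iy)^2 - 2(x+iy) - 1
Step 2: u = (x^2 - y^2) - 2x - 1
Step 3: u_x = 2x - 2
Step 4: At (4, -1): u_x = 8 - 2 = 6

6


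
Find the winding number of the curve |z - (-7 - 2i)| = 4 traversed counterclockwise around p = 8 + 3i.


Step 1: Center c = (-7, -2), radius = 4
Step 2: |p - c|^2 = 15^2 + 5^2 = 250
Step 3: r^2 = 16
Step 4: |p-c| > r so winding number = 0

0


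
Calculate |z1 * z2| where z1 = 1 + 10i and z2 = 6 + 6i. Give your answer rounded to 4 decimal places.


Step 1: |z1| = sqrt(1^2 + 10^2) = sqrt(101)
Step 2: |z2| = sqrt(6^2 + 6^2) = sqrt(72)
Step 3: |z1*z2| = |z1|*|z2| = sqrt(101) * sqrt(72) = sqrt(101 * 72) = sqrt(7272)
Step 4: = 85.276

85.276


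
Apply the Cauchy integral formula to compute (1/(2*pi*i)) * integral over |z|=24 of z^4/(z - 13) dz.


Step 1: f(z) = z^4, a = 13 is inside |z| = 24
Step 2: By Cauchy integral formula: (1/(2pi*i)) * integral = f(a)
Step 3: f(13) = 13^4 = 28561

28561


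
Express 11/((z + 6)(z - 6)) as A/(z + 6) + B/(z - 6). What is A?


Step 1: Multiply both sides by (z + 6) and set z = -6
Step 2: A = 11 / (-6 - 6)
Step 3: A = 11 / (-12)
Step 4: A = -11/12

-11/12


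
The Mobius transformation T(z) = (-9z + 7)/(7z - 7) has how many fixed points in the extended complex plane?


Step 1: Fixed points satisfy T(z) = z
Step 2: 7z^2 + 2z - 7 = 0
Step 3: Discriminant = 2^2 - 4*7*(-7) = 200
Step 4: Number of fixed points = 2

2


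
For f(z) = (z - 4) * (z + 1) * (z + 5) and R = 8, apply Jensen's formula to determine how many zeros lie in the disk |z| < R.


Jensen's formula: (1/2pi)*integral log|f(Re^it)|dt = log|f(0)| + sum_{|a_k|<R} log(R/|a_k|)
Step 1: f(0) = (-4) * 1 * 5 = -20
Step 2: log|f(0)| = log|4| + log|-1| + log|-5| = 2.9957
Step 3: Zeros inside |z| < 8: 4, -1, -5
Step 4: Jensen sum = log(8/4) + log(8/1) + log(8/5) = 3.2426
Step 5: n(R) = number of terms in the Jensen sum = count of zeros inside |z| < 8 = 3

3


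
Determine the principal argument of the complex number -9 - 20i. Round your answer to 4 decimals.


Step 1: z = -9 - 20i
Step 2: arg(z) = atan2(-20, -9)
Step 3: arg(z) = -1.9937

-1.9937


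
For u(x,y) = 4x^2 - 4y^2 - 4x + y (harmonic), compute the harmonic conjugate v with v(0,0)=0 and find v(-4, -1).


Step 1: v_x = -u_y = 8y - 1
Step 2: v_y = u_x = 8x - 4
Step 3: v = 8xy - x - 4y + C
Step 4: v(0,0) = 0 => C = 0
Step 5: v(-4, -1) = 40

40


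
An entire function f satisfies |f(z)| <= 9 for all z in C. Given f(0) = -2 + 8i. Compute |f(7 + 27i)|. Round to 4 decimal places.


Step 1: By Liouville's theorem, a bounded entire function is constant.
Step 2: f(z) = f(0) = -2 + 8i for all z.
Step 3: |f(w)| = |-2 + 8i| = sqrt(4 + 64)
Step 4: = 8.2462

8.2462


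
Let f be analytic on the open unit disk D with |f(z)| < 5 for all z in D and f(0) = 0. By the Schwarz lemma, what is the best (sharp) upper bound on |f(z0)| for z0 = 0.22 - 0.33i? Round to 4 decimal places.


Step 1: g = f/5 maps D -> D with g(0) = 0, so by the Schwarz lemma |g(z)| <= |z|, i.e. |f(z)| <= 5|z|; this is sharp (f(z) = 5z).
Step 2: |z0|^2 = 0.22^2 + (-0.33)^2 = 0.1573
Step 3: |z0| = sqrt(0.1573) = 0.396611
Step 4: Best bound = 5 * |z0| = 5 * 0.396611 = 1.9831

1.9831


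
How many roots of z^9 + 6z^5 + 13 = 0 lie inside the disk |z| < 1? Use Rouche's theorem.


Step 1: On |z| = 1 the three terms have sizes |z^9| = 1^9 = 1, |6z^5| = 6*1^5 = 6, |13| = 13
Step 2: The dominant term is g(z) = 13; let h(z) = z^9 + 6z^5 so f = g + h
Step 3: On |z| = 1: |g| = 13 and |h| <= 1 + 6 = 7
Step 4: Since 13 > 7, |h| < |g| on |z| = 1, so by Rouche f has the same number of zeros as g inside |z| < 1
Step 5: g(z) = 13 is a nonzero constant with no zeros inside |z| < 1. Answer = 0

0


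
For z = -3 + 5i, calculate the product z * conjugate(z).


Step 1: conj(z) = -3 - 5i
Step 2: z * conj(z) = (-3)^2 + 5^2
Step 3: = 9 + 25 = 34

34


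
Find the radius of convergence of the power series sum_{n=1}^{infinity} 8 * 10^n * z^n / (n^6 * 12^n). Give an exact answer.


Step 1: General term a_n = 8 * 10^n / (n^6 * 12^n)
Step 2: By the root test, |a_n|^(1/n) = 8^(1/n) * 10 / (n^(6/n) * 12) -> 10/12 as n -> infinity (since 8^(1/n) -> 1 and n^(6/n) -> 1)
Step 3: R = 1/lim|a_n|^(1/n) = 12/10 = 6/5

6/5


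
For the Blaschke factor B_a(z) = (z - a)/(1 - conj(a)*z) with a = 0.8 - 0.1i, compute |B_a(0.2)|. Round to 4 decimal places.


Step 1: Numerator z0 - a = 0.2 - (0.8 - 0.1i) = -0.6 + 0.1i
Step 2: Denominator 1 - conj(a)*z0 = 1 - (0.8 + 0.1i)*0.2 = 0.84 - 0.02i
Step 3: |z0 - a|^2 = (-0.6)^2 + 0.1^2 = 0.37; |1 - conj(a)*z0|^2 = 0.84^2 + (-0.02)^2 = 0.706
Step 4: |B_a(0.2)| = sqrt(0.37 / 0.706) = sqrt(0.524079)
Step 5: = 0.7239

0.7239


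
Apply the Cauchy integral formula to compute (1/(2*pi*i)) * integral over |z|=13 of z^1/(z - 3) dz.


Step 1: f(z) = z^1, a = 3 is inside |z| = 13
Step 2: By Cauchy integral formula: (1/(2pi*i)) * integral = f(a)
Step 3: f(3) = 3^1 = 3

3


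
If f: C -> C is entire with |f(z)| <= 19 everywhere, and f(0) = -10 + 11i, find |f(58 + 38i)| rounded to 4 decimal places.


Step 1: By Liouville's theorem, a bounded entire function is constant.
Step 2: f(z) = f(0) = -10 + 11i for all z.
Step 3: |f(w)| = |-10 + 11i| = sqrt(100 + 121)
Step 4: = 14.8661

14.8661


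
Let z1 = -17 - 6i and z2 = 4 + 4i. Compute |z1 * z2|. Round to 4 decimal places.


Step 1: |z1| = sqrt((-17)^2 + (-6)^2) = sqrt(325)
Step 2: |z2| = sqrt(4^2 + 4^2) = sqrt(32)
Step 3: |z1*z2| = |z1|*|z2| = sqrt(325) * sqrt(32) = sqrt(325 * 32) = sqrt(10400)
Step 4: = 101.9804

101.9804


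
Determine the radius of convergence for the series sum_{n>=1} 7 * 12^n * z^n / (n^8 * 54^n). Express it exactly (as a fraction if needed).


Step 1: General term a_n = 7 * 12^n / (n^8 * 54^n)
Step 2: By the root test, |a_n|^(1/n) = 7^(1/n) * 12 / (n^(8/n) * 54) -> 12/54 as n -> infinity (since 7^(1/n) -> 1 and n^(8/n) -> 1)
Step 3: R = 1/lim|a_n|^(1/n) = 54/12 = 9/2

9/2


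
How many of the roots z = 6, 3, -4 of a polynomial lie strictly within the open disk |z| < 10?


Step 1: Check each root:
  z = 6: |6| = 6 < 10
  z = 3: |3| = 3 < 10
  z = -4: |-4| = 4 < 10
Step 2: Count = 3

3


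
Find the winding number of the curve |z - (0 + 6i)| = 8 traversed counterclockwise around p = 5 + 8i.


Step 1: Center c = (0, 6), radius = 8
Step 2: |p - c|^2 = 5^2 + 2^2 = 29
Step 3: r^2 = 64
Step 4: |p-c| < r so winding number = 1

1


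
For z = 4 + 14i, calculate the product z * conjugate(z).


Step 1: conj(z) = 4 - 14i
Step 2: z * conj(z) = 4^2 + 14^2
Step 3: = 16 + 196 = 212

212


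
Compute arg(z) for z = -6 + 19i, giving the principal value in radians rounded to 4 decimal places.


Step 1: z = -6 + 19i
Step 2: arg(z) = atan2(19, -6)
Step 3: arg(z) = 1.8767

1.8767


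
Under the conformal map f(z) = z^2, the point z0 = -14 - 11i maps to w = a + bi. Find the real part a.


Step 1: z0 = -14 - 11i
Step 2: z0^2 = (-14)^2 - (-11)^2 + 308i
Step 3: real part = 196 - 121 = 75

75


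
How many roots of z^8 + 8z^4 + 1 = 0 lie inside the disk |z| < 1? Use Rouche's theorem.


Step 1: On |z| = 1 the three terms have sizes |z^8| = 1^8 = 1, |8z^4| = 8*1^4 = 8, |1| = 1
Step 2: The dominant term is g(z) = 8z^4; let h(z) = z^8 + 1 so f = g + h
Step 3: On |z| = 1: |g| = 8 and |h| <= 1 + 1 = 2
Step 4: Since 8 > 2, |h| < |g| on |z| = 1, so by Rouche f has the same number of zeros as g inside |z| < 1
Step 5: g(z) = 8z^4 has 4 zeros (at the origin, multiplicity 4) inside |z| < 1. Answer = 4

4


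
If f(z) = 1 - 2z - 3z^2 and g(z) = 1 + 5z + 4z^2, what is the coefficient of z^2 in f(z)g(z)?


Step 1: z^2 term in f*g comes from: (1)*(4z^2) + (-2z)*(5z) + (-3z^2)*(1)
Step 2: = 4 - 10 - 3
Step 3: = -9

-9


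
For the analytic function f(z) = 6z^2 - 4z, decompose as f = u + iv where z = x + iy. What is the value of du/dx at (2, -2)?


Step 1: f(z) = 6(x+iy)^2 - 4(x+iy) + 0
Step 2: u = 6(x^2 - y^2) - 4x + 0
Step 3: u_x = 12x - 4
Step 4: At (2, -2): u_x = 24 - 4 = 20

20


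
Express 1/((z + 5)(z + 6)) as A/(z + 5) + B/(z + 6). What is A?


Step 1: Multiply both sides by (z + 5) and set z = -5
Step 2: A = 1 / (-5 + 6)
Step 3: A = 1 / 1
Step 4: A = 1

1


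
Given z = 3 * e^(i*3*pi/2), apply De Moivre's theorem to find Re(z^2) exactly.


Step 1: By De Moivre's theorem, z^2 = 3^2 * e^(i*2*3*pi/2) = 9 * (cos(3*pi) + i*sin(3*pi))
Step 2: |z|^2 = 3^2 = 9
Step 3: Reduce the angle mod 2*pi: 3*pi - 2*pi = pi
Step 4: cos(pi) = -1
Step 5: Re(z^2) = 9 * (-1) = -9

-9


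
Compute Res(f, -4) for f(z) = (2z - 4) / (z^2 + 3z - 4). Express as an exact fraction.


Step 1: Q(z) = z^2 + 3z - 4 = (z + 4)(z - 1)
Step 2: Q'(z) = 2z + 3
Step 3: Q'(-4) = -5, P(-4) = -12
Step 4: Res = P(-4)/Q'(-4) = -12/(-5) = 12/5

12/5


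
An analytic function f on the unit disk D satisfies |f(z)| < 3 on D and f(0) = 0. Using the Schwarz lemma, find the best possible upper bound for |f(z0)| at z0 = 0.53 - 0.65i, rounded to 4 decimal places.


Step 1: g = f/3 maps D -> D with g(0) = 0, so by the Schwarz lemma |g(z)| <= |z|, i.e. |f(z)| <= 3|z|; this is sharp (f(z) = 3z).
Step 2: |z0|^2 = 0.53^2 + (-0.65)^2 = 0.7034
Step 3: |z0| = sqrt(0.7034) = 0.838689
Step 4: Best bound = 3 * |z0| = 3 * 0.838689 = 2.5161

2.5161


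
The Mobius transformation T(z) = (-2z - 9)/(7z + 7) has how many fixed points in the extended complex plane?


Step 1: Fixed points satisfy T(z) = z
Step 2: 7z^2 + 9z + 9 = 0
Step 3: Discriminant = 9^2 - 4*7*9 = -171
Step 4: Number of fixed points = 2

2


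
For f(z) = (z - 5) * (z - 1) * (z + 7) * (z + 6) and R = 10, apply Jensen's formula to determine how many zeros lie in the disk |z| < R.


Jensen's formula: (1/2pi)*integral log|f(Re^it)|dt = log|f(0)| + sum_{|a_k|<R} log(R/|a_k|)
Step 1: f(0) = (-5) * (-1) * 7 * 6 = 210
Step 2: log|f(0)| = log|5| + log|1| + log|-7| + log|-6| = 5.3471
Step 3: Zeros inside |z| < 10: 5, 1, -7, -6
Step 4: Jensen sum = log(10/5) + log(10/1) + log(10/7) + log(10/6) = 3.8632
Step 5: n(R) = number of terms in the Jensen sum = count of zeros inside |z| < 10 = 4

4


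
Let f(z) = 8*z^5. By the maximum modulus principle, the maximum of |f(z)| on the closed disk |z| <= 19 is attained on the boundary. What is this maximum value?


Step 1: On |z| = 19, |f(z)| = 8 * |z|^5 = 8 * 19^5
Step 2: By maximum modulus principle, maximum is on boundary.
Step 3: Maximum = 8 * 2476099 = 19808792

19808792


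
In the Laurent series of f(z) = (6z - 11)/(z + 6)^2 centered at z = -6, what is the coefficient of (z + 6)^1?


Step 1: Write the numerator in powers of (z + 6): 6z - 11 = 6(z + 6) + (6*(-6) - 11) = 6(z + 6) - 47
Step 2: Divide by (z + 6)^2: f(z) = -47(z + 6)^(-2) + 6(z + 6)^(-1)
Step 3: This finite sum is the Laurent series of f about z = -6.
Step 4: Only the powers -2 and -1 appear, so the coefficient of (z + 6)^1 = 0

0


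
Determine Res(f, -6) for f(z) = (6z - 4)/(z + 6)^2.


Step 1: Pole of order 2 at z = -6
Step 2: Res = lim d/dz [(z + 6)^2 * f(z)] as z -> -6
Step 3: (z + 6)^2 * f(z) = 6z - 4
Step 4: d/dz[6z - 4] = 6

6


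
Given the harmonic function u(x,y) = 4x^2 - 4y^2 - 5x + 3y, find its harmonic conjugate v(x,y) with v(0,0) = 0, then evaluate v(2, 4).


Step 1: v_x = -u_y = 8y - 3
Step 2: v_y = u_x = 8x - 5
Step 3: v = 8xy - 3x - 5y + C
Step 4: v(0,0) = 0 => C = 0
Step 5: v(2, 4) = 38

38


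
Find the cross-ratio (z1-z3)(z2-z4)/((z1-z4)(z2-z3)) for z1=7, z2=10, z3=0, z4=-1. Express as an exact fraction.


Step 1: (z1-z3)(z2-z4) = 7 * 11 = 77
Step 2: (z1-z4)(z2-z3) = 8 * 10 = 80
Step 3: Cross-ratio = 77/80 = 77/80

77/80


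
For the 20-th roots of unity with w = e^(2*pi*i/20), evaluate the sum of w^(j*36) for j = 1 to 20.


Step 1: The sum sum_{j=1}^{n} w^(k*j) equals n if n | k, else 0.
Step 2: Here n = 20, k = 36
Step 3: Does n divide k? 20 | 36 -> False
Step 4: Sum = 0

0


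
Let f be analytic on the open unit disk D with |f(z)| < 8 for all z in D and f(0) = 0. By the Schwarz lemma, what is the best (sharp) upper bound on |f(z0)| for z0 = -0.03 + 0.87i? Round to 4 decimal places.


Step 1: g = f/8 maps D -> D with g(0) = 0, so by the Schwarz lemma |g(z)| <= |z|, i.e. |f(z)| <= 8|z|; this is sharp (f(z) = 8z).
Step 2: |z0|^2 = (-0.03)^2 + 0.87^2 = 0.7578
Step 3: |z0| = sqrt(0.7578) = 0.870517
Step 4: Best bound = 8 * |z0| = 8 * 0.870517 = 6.9641

6.9641


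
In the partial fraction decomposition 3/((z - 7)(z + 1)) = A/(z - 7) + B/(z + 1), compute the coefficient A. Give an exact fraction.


Step 1: Multiply both sides by (z - 7) and set z = 7
Step 2: A = 3 / (7 + 1)
Step 3: A = 3 / 8
Step 4: A = 3/8

3/8


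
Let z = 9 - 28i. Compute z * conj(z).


Step 1: conj(z) = 9 + 28i
Step 2: z * conj(z) = 9^2 + (-28)^2
Step 3: = 81 + 784 = 865

865


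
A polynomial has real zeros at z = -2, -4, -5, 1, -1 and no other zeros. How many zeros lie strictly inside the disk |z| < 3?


Step 1: Check each root:
  z = -2: |-2| = 2 < 3
  z = -4: |-4| = 4 >= 3
  z = -5: |-5| = 5 >= 3
  z = 1: |1| = 1 < 3
  z = -1: |-1| = 1 < 3
Step 2: Count = 3

3


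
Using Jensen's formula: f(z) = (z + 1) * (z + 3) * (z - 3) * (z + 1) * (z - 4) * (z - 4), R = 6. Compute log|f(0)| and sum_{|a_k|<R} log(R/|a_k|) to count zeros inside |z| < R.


Jensen's formula: (1/2pi)*integral log|f(Re^it)|dt = log|f(0)| + sum_{|a_k|<R} log(R/|a_k|)
Step 1: f(0) = 1 * 3 * (-3) * 1 * (-4) * (-4) = -144
Step 2: log|f(0)| = log|-1| + log|-3| + log|3| + log|-1| + log|4| + log|4| = 4.9698
Step 3: Zeros inside |z| < 6: -1, -3, 3, -1, 4, 4
Step 4: Jensen sum = log(6/1) + log(6/3) + log(6/3) + log(6/1) + log(6/4) + log(6/4) = 5.7807
Step 5: n(R) = number of terms in the Jensen sum = count of zeros inside |z| < 6 = 6

6


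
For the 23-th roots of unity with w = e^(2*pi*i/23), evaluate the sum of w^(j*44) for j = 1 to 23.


Step 1: The sum sum_{j=1}^{n} w^(k*j) equals n if n | k, else 0.
Step 2: Here n = 23, k = 44
Step 3: Does n divide k? 23 | 44 -> False
Step 4: Sum = 0

0


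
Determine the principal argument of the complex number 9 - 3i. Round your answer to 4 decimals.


Step 1: z = 9 - 3i
Step 2: arg(z) = atan2(-3, 9)
Step 3: arg(z) = -0.3218

-0.3218


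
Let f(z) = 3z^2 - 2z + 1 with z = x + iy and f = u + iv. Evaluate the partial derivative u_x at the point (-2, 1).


Step 1: f(z) = 3(x+iy)^2 - 2(x+iy) + 1
Step 2: u = 3(x^2 - y^2) - 2x + 1
Step 3: u_x = 6x - 2
Step 4: At (-2, 1): u_x = -12 - 2 = -14

-14


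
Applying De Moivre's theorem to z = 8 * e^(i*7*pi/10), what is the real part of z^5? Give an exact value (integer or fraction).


Step 1: By De Moivre's theorem, z^5 = 8^5 * e^(i*5*7*pi/10) = 32768 * (cos(7*pi/2) + i*sin(7*pi/2))
Step 2: |z|^5 = 8^5 = 32768
Step 3: Reduce the angle mod 2*pi: 7*pi/2 - 2*pi = 3*pi/2
Step 4: cos(3*pi/2) = 0
Step 5: Re(z^5) = 32768 * 0 = 0

0


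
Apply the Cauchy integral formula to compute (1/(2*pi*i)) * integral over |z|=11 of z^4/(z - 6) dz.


Step 1: f(z) = z^4, a = 6 is inside |z| = 11
Step 2: By Cauchy integral formula: (1/(2pi*i)) * integral = f(a)
Step 3: f(6) = 6^4 = 1296

1296


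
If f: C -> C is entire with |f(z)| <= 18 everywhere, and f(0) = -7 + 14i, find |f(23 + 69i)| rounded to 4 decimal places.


Step 1: By Liouville's theorem, a bounded entire function is constant.
Step 2: f(z) = f(0) = -7 + 14i for all z.
Step 3: |f(w)| = |-7 + 14i| = sqrt(49 + 196)
Step 4: = 15.6525

15.6525


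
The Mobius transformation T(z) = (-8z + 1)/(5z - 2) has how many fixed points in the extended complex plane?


Step 1: Fixed points satisfy T(z) = z
Step 2: 5z^2 + 6z - 1 = 0
Step 3: Discriminant = 6^2 - 4*5*(-1) = 56
Step 4: Number of fixed points = 2

2


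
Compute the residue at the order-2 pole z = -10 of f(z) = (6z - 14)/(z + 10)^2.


Step 1: Pole of order 2 at z = -10
Step 2: Res = lim d/dz [(z + 10)^2 * f(z)] as z -> -10
Step 3: (z + 10)^2 * f(z) = 6z - 14
Step 4: d/dz[6z - 14] = 6

6


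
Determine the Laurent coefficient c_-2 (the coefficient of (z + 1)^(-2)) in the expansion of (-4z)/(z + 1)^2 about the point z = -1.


Step 1: Write the numerator in powers of (z + 1): -4z = -4(z + 1) + (-4*(-1) + 0) = -4(z + 1) + 4
Step 2: Divide by (z + 1)^2: f(z) = 4(z + 1)^(-2) - 4(z + 1)^(-1)
Step 3: This finite sum is the Laurent series of f about z = -1.
Step 4: Coefficient of (z + 1)^(-2) = -4*(-1) + 0 = 4

4


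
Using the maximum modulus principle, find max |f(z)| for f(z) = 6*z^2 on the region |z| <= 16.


Step 1: On |z| = 16, |f(z)| = 6 * |z|^2 = 6 * 16^2
Step 2: By maximum modulus principle, maximum is on boundary.
Step 3: Maximum = 6 * 256 = 1536

1536


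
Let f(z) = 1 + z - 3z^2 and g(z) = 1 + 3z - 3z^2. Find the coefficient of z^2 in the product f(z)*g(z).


Step 1: z^2 term in f*g comes from: (1)*(-3z^2) + (z)*(3z) + (-3z^2)*(1)
Step 2: = -3 + 3 - 3
Step 3: = -3

-3


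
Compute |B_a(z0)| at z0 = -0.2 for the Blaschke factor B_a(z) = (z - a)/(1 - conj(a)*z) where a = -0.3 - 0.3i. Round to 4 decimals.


Step 1: Numerator z0 - a = -0.2 - (-0.3 - 0.3i) = 0.1 + 0.3i
Step 2: Denominator 1 - conj(a)*z0 = 1 - (-0.3 + 0.3i)*(-0.2) = 0.94 + 0.06i
Step 3: |z0 - a|^2 = 0.1^2 + 0.3^2 = 0.1; |1 - conj(a)*z0|^2 = 0.94^2 + 0.06^2 = 0.8872
Step 4: |B_a(-0.2)| = sqrt(0.1 / 0.8872) = sqrt(0.112714)
Step 5: = 0.3357

0.3357


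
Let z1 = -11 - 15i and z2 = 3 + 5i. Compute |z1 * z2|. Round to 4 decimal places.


Step 1: |z1| = sqrt((-11)^2 + (-15)^2) = sqrt(346)
Step 2: |z2| = sqrt(3^2 + 5^2) = sqrt(34)
Step 3: |z1*z2| = |z1|*|z2| = sqrt(346) * sqrt(34) = sqrt(346 * 34) = sqrt(11764)
Step 4: = 108.462

108.462


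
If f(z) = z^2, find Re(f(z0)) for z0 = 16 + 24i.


Step 1: z0 = 16 + 24i
Step 2: z0^2 = 16^2 - 24^2 + 768i
Step 3: real part = 256 - 576 = -320

-320


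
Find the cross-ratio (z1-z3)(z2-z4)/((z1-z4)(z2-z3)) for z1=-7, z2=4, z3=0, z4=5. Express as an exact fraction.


Step 1: (z1-z3)(z2-z4) = (-7) * (-1) = 7
Step 2: (z1-z4)(z2-z3) = (-12) * 4 = -48
Step 3: Cross-ratio = -7/48 = -7/48

-7/48


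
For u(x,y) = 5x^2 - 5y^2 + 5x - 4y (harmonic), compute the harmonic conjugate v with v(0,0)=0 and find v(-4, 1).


Step 1: v_x = -u_y = 10y + 4
Step 2: v_y = u_x = 10x + 5
Step 3: v = 10xy + 4x + 5y + C
Step 4: v(0,0) = 0 => C = 0
Step 5: v(-4, 1) = -51

-51


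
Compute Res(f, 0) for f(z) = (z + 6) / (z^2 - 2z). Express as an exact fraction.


Step 1: Q(z) = z^2 - 2z = (z)(z - 2)
Step 2: Q'(z) = 2z - 2
Step 3: Q'(0) = -2, P(0) = 6
Step 4: Res = P(0)/Q'(0) = 6/(-2) = -3

-3


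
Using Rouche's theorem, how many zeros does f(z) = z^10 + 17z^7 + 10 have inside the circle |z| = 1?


Step 1: On |z| = 1 the three terms have sizes |z^10| = 1^10 = 1, |17z^7| = 17*1^7 = 17, |10| = 10
Step 2: The dominant term is g(z) = 17z^7; let h(z) = z^10 + 10 so f = g + h
Step 3: On |z| = 1: |g| = 17 and |h| <= 1 + 10 = 11
Step 4: Since 17 > 11, |h| < |g| on |z| = 1, so by Rouche f has the same number of zeros as g inside |z| < 1
Step 5: g(z) = 17z^7 has 7 zeros (at the origin, multiplicity 7) inside |z| < 1. Answer = 7

7


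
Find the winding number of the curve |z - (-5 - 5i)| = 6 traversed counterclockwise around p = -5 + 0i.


Step 1: Center c = (-5, -5), radius = 6
Step 2: |p - c|^2 = 0^2 + 5^2 = 25
Step 3: r^2 = 36
Step 4: |p-c| < r so winding number = 1

1


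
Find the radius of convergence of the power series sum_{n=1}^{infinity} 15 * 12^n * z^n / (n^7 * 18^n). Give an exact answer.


Step 1: General term a_n = 15 * 12^n / (n^7 * 18^n)
Step 2: By the root test, |a_n|^(1/n) = 15^(1/n) * 12 / (n^(7/n) * 18) -> 12/18 as n -> infinity (since 15^(1/n) -> 1 and n^(7/n) -> 1)
Step 3: R = 1/lim|a_n|^(1/n) = 18/12 = 3/2

3/2


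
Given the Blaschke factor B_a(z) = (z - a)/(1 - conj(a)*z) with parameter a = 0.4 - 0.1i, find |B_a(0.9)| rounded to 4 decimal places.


Step 1: Numerator z0 - a = 0.9 - (0.4 - 0.1i) = 0.5 + 0.1i
Step 2: Denominator 1 - conj(a)*z0 = 1 - (0.4 + 0.1i)*0.9 = 0.64 - 0.09i
Step 3: |z0 - a|^2 = 0.5^2 + 0.1^2 = 0.26; |1 - conj(a)*z0|^2 = 0.64^2 + (-0.09)^2 = 0.4177
Step 4: |B_a(0.9)| = sqrt(0.26 / 0.4177) = sqrt(0.622456)
Step 5: = 0.789

0.789


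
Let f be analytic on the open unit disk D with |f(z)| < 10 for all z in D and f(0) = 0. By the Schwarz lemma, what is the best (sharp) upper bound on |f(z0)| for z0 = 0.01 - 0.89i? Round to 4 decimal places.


Step 1: g = f/10 maps D -> D with g(0) = 0, so by the Schwarz lemma |g(z)| <= |z|, i.e. |f(z)| <= 10|z|; this is sharp (f(z) = 10z).
Step 2: |z0|^2 = 0.01^2 + (-0.89)^2 = 0.7922
Step 3: |z0| = sqrt(0.7922) = 0.890056
Step 4: Best bound = 10 * |z0| = 10 * 0.890056 = 8.9006

8.9006


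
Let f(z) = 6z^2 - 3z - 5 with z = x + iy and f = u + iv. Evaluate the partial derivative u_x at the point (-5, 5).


Step 1: f(z) = 6(x+iy)^2 - 3(x+iy) - 5
Step 2: u = 6(x^2 - y^2) - 3x - 5
Step 3: u_x = 12x - 3
Step 4: At (-5, 5): u_x = -60 - 3 = -63

-63


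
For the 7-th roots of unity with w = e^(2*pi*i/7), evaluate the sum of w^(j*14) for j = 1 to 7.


Step 1: The sum sum_{j=1}^{n} w^(k*j) equals n if n | k, else 0.
Step 2: Here n = 7, k = 14
Step 3: Does n divide k? 7 | 14 -> True
Step 4: Sum = 7

7


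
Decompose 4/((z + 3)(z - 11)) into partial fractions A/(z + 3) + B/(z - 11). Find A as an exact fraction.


Step 1: Multiply both sides by (z + 3) and set z = -3
Step 2: A = 4 / (-3 - 11)
Step 3: A = 4 / (-14)
Step 4: A = -2/7

-2/7


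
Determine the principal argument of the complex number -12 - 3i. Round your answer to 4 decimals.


Step 1: z = -12 - 3i
Step 2: arg(z) = atan2(-3, -12)
Step 3: arg(z) = -2.8966

-2.8966


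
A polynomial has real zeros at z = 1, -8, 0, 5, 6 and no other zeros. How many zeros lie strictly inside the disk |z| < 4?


Step 1: Check each root:
  z = 1: |1| = 1 < 4
  z = -8: |-8| = 8 >= 4
  z = 0: |0| = 0 < 4
  z = 5: |5| = 5 >= 4
  z = 6: |6| = 6 >= 4
Step 2: Count = 2

2


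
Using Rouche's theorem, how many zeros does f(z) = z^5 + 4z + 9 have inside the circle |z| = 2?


Step 1: On |z| = 2 the three terms have sizes |z^5| = 2^5 = 32, |4z| = 4*2 = 8, |9| = 9
Step 2: The dominant term is g(z) = z^5; let h(z) = 4z + 9 so f = g + h
Step 3: On |z| = 2: |g| = 32 and |h| <= 8 + 9 = 17
Step 4: Since 32 > 17, |h| < |g| on |z| = 2, so by Rouche f has the same number of zeros as g inside |z| < 2
Step 5: g(z) = z^5 has 5 zeros (all at the origin) inside |z| < 2. Answer = 5

5


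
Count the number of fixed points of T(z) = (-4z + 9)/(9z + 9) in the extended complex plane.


Step 1: Fixed points satisfy T(z) = z
Step 2: 9z^2 + 13z - 9 = 0
Step 3: Discriminant = 13^2 - 4*9*(-9) = 493
Step 4: Number of fixed points = 2

2


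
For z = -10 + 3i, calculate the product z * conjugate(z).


Step 1: conj(z) = -10 - 3i
Step 2: z * conj(z) = (-10)^2 + 3^2
Step 3: = 100 + 9 = 109

109
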